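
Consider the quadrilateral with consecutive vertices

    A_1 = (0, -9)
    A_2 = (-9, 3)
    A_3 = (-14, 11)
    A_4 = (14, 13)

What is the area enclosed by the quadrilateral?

300

Apply Gauss's area formula: 2A = Σ (x_i·y_{i+1} − x_{i+1}·y_i), indices taken mod 4.
Cross-terms: -81, -57, -336, -126  ⇒  Σ = -600
Area = |Σ|/2 = 300.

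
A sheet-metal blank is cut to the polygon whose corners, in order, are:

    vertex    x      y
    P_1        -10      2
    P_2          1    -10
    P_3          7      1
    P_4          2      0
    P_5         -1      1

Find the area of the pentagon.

88.5

Apply the shoelace (surveyor's) formula: 2A = Σ (x_i·y_{i+1} − x_{i+1}·y_i), indices taken mod 5.
Σ = (98) + (71) + (-2) + (2) + (8) = 177
Area = |Σ|/2 = 88.5.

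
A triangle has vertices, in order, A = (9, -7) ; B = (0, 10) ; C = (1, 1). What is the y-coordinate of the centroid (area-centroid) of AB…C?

Apply the surveyor's formula. First the cross-terms c_i = x_i·y_{i+1} − x_{i+1}·y_i:
  90, -10, -16  ⇒  2A = 64, A = 32.
Then Σ (y_i + y_{i+1})·c_i = 256, so ȳ = 256 / (6·32) = 4/3.

4/3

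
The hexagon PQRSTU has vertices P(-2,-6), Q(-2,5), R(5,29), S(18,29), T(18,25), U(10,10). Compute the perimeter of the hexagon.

90

|PQ| = √((0)² + (11)²) = √121 = 11
|QR| = √((7)² + (24)²) = √625 = 25
|RS| = √((13)² + (0)²) = √169 = 13
|ST| = √((0)² + (-4)²) = √16 = 4
|TU| = √((-8)² + (-15)²) = √289 = 17
|UP| = √((-12)² + (-16)²) = √400 = 20
Perimeter = 11 + 25 + 13 + 4 + 17 + 20 = 90.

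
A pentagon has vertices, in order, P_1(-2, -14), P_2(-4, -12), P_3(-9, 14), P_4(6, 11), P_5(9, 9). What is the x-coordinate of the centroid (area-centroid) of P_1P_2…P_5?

-103/114

Apply the shoelace (surveyor's) formula. First the cross-terms c_i = x_i·y_{i+1} − x_{i+1}·y_i:
  -32, -164, -183, -45, -108  ⇒  2A = -532, A = -266.
Then Σ (x_i + x_{i+1})·c_i = 1442, so x̄ = 1442 / (6·(-266)) = -103/114.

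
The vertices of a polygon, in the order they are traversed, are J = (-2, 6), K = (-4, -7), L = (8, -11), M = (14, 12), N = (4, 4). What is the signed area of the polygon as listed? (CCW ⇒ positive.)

Apply the shoelace formula: 2A = Σ (x_i·y_{i+1} − x_{i+1}·y_i), indices taken mod 5.
Cross-terms: 38, 100, 250, 8, 32  ⇒  Σ = 428
Signed area = Σ/2 = 214 (positive ⇒ counter-clockwise traversal).

214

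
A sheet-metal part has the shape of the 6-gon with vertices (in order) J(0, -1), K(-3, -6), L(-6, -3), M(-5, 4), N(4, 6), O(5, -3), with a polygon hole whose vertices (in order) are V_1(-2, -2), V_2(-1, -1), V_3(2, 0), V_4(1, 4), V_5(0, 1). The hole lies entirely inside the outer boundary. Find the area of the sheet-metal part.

74.5

Outer boundary:
Apply the shoelace formula: 2A = Σ (x_i·y_{i+1} − x_{i+1}·y_i), indices taken mod 6.
Σ = (-3) + (-27) + (-39) + (-46) + (-42) + (-5) = -162
Area = |Σ|/2 = 81.
Hole:
Cross-terms: 0, 2, 8, 1, 2  ⇒  Σ = 13
Area = |Σ|/2 = 6.5.
Net area = 81 − 6.5 = 74.5.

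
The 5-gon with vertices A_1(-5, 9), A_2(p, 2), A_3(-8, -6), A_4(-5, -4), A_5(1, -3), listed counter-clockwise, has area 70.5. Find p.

-8

The doubled signed area Σ (x_i y_{i+1} − x_{i+1} y_i) is linear in p.
With p=0 it equals 21; the coefficient of p is -15 (from the two edges through A_2).
So -15·p + 21 = 2·70.5 = 141 ⇒ p = -8.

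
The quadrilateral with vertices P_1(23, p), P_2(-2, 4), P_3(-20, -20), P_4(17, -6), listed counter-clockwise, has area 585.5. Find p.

Write out the shoelace sum; only the two edges meeting at P_1 involve p:
2·Area = [(17·p − 23·(-6)) + (23·4 − (-2)·p)] + 580
       = 19·p + 810 = 1171
⇒ p = 19.

19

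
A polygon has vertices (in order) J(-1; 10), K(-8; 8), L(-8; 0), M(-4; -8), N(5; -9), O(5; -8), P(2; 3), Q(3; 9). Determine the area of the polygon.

Apply the surveyor's formula: 2A = Σ (x_i·y_{i+1} − x_{i+1}·y_i), indices taken mod 8.
Σ = (72) + (64) + (64) + (76) + (5) + (31) + (9) + (39) = 360
Area = |Σ|/2 = 180.

180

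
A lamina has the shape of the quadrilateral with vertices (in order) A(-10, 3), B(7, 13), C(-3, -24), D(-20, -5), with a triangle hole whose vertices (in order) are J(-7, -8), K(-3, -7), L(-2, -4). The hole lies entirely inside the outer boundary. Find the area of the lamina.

422

Outer boundary:
A→B: (-10)(13) − (7)(3) = -151
B→C: (7)(-24) − (-3)(13) = -129
C→D: (-3)(-5) − (-20)(-24) = -465
D→A: (-20)(3) − (-10)(-5) = -110
Σ = -855
Area = |Σ|/2 = 427.5.
Hole:
Σ = (25) + (-2) + (-12) = 11
Area = |Σ|/2 = 5.5.
Net area = 427.5 − 5.5 = 422.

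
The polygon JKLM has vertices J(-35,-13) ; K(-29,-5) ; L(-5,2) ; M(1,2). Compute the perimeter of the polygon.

80

|JK| = √((6)² + (8)²) = √100 = 10
|KL| = √((24)² + (7)²) = √625 = 25
|LM| = √((6)² + (0)²) = √36 = 6
|MJ| = √((-36)² + (-15)²) = √1521 = 39
Perimeter = 10 + 25 + 6 + 39 = 80.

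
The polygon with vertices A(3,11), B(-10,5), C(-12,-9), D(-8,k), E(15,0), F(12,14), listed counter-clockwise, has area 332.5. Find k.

Write out the shoelace sum; only the two edges meeting at D involve k:
2·Area = [((-12)·k − (-8)·(-9)) + ((-8)·0 − 15·k)] + 575
       = -27·k + 503 = 665
⇒ k = -6.

-6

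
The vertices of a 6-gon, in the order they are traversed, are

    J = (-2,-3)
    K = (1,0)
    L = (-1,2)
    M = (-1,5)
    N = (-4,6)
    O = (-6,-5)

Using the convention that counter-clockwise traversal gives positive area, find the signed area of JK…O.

40

Apply the shoelace formula: 2A = Σ (x_i·y_{i+1} − x_{i+1}·y_i), indices taken mod 6.
Σ = (3) + (2) + (-3) + (14) + (56) + (8) = 80
Signed area = Σ/2 = 40 (positive ⇒ counter-clockwise traversal).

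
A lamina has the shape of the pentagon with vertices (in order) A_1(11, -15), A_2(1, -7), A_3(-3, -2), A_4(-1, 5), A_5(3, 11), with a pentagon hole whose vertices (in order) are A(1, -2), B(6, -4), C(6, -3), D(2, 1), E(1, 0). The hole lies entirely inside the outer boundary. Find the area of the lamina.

Outer boundary:
Apply the shoelace formula: 2A = Σ (x_i·y_{i+1} − x_{i+1}·y_i), indices taken mod 5.
Cross-terms: -62, -23, -17, -26, -166  ⇒  Σ = -294
Area = |Σ|/2 = 147.
Hole:
Σ = (8) + (6) + (12) + (-1) + (-2) = 23
Area = |Σ|/2 = 11.5.
Net area = 147 − 11.5 = 135.5.

135.5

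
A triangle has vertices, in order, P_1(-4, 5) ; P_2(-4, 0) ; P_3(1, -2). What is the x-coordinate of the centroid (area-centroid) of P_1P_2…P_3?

Apply the shoelace formula. First the cross-terms c_i = x_i·y_{i+1} − x_{i+1}·y_i:
  20, 8, -3  ⇒  2A = 25, A = 12.5.
Then Σ (x_i + x_{i+1})·c_i = -175, so x̄ = -175 / (6·12.5) = -7/3.

-7/3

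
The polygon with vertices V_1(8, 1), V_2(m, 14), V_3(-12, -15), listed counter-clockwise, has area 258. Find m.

Write out the shoelace sum; only the two edges meeting at V_2 involve m:
2·Area = [(8·14 − m·1) + (m·(-15) − (-12)·14)] + 108
       = -16·m + 388 = 516
⇒ m = -8.

-8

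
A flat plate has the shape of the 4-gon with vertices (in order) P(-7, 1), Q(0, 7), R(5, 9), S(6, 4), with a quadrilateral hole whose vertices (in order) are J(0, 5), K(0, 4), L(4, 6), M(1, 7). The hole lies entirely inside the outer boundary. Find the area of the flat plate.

36.5

Outer boundary:
Apply the surveyor's formula: 2A = Σ (x_i·y_{i+1} − x_{i+1}·y_i), indices taken mod 4.
Cross-terms: -49, -35, -34, 34  ⇒  Σ = -84
Area = |Σ|/2 = 42.
Hole:
Σ = (0) + (-16) + (22) + (5) = 11
Area = |Σ|/2 = 5.5.
Net area = 42 − 5.5 = 36.5.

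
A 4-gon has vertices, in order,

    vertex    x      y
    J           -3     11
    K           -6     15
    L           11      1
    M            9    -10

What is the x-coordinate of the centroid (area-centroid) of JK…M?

Apply Gauss's area formula. First the cross-terms c_i = x_i·y_{i+1} − x_{i+1}·y_i:
  21, -171, -119, 69  ⇒  2A = -200, A = -100.
Then Σ (x_i + x_{i+1})·c_i = -3010, so x̄ = -3010 / (6·(-100)) = 301/60.

301/60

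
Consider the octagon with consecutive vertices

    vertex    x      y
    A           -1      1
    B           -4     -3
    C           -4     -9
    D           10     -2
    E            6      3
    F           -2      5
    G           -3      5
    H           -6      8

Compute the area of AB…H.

Cross-terms: 7, 24, 98, 42, 36, 5, 6, 2  ⇒  Σ = 220
Area = |Σ|/2 = 110.

110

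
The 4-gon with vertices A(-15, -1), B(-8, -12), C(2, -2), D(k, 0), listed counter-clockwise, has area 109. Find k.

The doubled signed area Σ (x_i y_{i+1} − x_{i+1} y_i) is linear in k.
With k=0 it equals 212; the coefficient of k is 1 (from the two edges through D).
So 1·k + 212 = 2·109 = 218 ⇒ k = 6.

6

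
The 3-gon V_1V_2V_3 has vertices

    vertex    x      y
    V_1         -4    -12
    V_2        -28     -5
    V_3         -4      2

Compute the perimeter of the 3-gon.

64

|V_1V_2| = √((-24)² + (7)²) = √625 = 25
|V_2V_3| = √((24)² + (7)²) = √625 = 25
|V_3V_1| = √((0)² + (-14)²) = √196 = 14
Perimeter = 25 + 25 + 14 = 64.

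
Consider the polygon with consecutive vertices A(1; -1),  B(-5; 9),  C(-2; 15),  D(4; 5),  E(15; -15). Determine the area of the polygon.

129

A→B: (1)(9) − (-5)(-1) = 4
B→C: (-5)(15) − (-2)(9) = -57
C→D: (-2)(5) − (4)(15) = -70
D→E: (4)(-15) − (15)(5) = -135
E→A: (15)(-1) − (1)(-15) = 0
Σ = -258
Area = |Σ|/2 = 129.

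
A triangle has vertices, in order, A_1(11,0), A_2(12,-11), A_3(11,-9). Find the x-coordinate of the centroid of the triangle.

34/3

Apply the shoelace (surveyor's) formula. First the cross-terms c_i = x_i·y_{i+1} − x_{i+1}·y_i:
  -121, 13, 99  ⇒  2A = -9, A = -4.5.
Then Σ (x_i + x_{i+1})·c_i = -306, so x̄ = -306 / (6·(-4.5)) = 34/3.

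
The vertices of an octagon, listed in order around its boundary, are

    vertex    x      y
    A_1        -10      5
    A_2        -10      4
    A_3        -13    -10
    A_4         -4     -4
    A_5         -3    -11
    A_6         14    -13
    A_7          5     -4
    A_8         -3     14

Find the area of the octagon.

295.5

A_1→A_2: (-10)(4) − (-10)(5) = 10
A_2→A_3: (-10)(-10) − (-13)(4) = 152
A_3→A_4: (-13)(-4) − (-4)(-10) = 12
A_4→A_5: (-4)(-11) − (-3)(-4) = 32
A_5→A_6: (-3)(-13) − (14)(-11) = 193
A_6→A_7: (14)(-4) − (5)(-13) = 9
A_7→A_8: (5)(14) − (-3)(-4) = 58
A_8→A_1: (-3)(5) − (-10)(14) = 125
Σ = 591
Area = |Σ|/2 = 295.5.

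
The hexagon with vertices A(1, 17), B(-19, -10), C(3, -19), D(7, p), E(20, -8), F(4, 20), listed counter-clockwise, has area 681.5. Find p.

-6

Write out the shoelace sum; only the two edges meeting at D involve p:
2·Area = [(3·p − 7·(-19)) + (7·(-8) − 20·p)] + 1184
       = -17·p + 1261 = 1363
⇒ p = -6.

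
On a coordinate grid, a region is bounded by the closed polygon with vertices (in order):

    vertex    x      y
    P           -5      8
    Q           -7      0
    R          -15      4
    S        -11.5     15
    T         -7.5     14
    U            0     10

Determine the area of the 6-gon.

112.25

P→Q: (-5)(0) − (-7)(8) = 56
Q→R: (-7)(4) − (-15)(0) = -28
R→S: (-15)(15) − (-11.5)(4) = -179
S→T: (-11.5)(14) − (-7.5)(15) = -48.5
T→U: (-7.5)(10) − (0)(14) = -75
U→P: (0)(8) − (-5)(10) = 50
Σ = -224.5
Area = |Σ|/2 = 112.25.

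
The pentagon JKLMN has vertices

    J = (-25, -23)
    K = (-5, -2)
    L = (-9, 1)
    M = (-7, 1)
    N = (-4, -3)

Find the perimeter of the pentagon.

70

|JK| = √((20)² + (21)²) = √841 = 29
|KL| = √((-4)² + (3)²) = √25 = 5
|LM| = √((2)² + (0)²) = √4 = 2
|MN| = √((3)² + (-4)²) = √25 = 5
|NJ| = √((-21)² + (-20)²) = √841 = 29
Perimeter = 29 + 5 + 2 + 5 + 29 = 70.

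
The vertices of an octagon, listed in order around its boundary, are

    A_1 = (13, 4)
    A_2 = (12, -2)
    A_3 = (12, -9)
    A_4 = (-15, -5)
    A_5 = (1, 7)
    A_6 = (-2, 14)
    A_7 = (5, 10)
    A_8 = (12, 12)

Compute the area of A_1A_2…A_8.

Apply Gauss's area formula: 2A = Σ (x_i·y_{i+1} − x_{i+1}·y_i), indices taken mod 8.
A_1→A_2: (13)(-2) − (12)(4) = -74
A_2→A_3: (12)(-9) − (12)(-2) = -84
A_3→A_4: (12)(-5) − (-15)(-9) = -195
A_4→A_5: (-15)(7) − (1)(-5) = -100
A_5→A_6: (1)(14) − (-2)(7) = 28
A_6→A_7: (-2)(10) − (5)(14) = -90
A_7→A_8: (5)(12) − (12)(10) = -60
A_8→A_1: (12)(4) − (13)(12) = -108
Σ = -683
Area = |Σ|/2 = 341.5.

341.5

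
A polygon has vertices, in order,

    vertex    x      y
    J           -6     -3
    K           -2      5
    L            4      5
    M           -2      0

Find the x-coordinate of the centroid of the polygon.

Apply the shoelace formula. First the cross-terms c_i = x_i·y_{i+1} − x_{i+1}·y_i:
  -36, -30, 10, 6  ⇒  2A = -50, A = -25.
Then Σ (x_i + x_{i+1})·c_i = 200, so x̄ = 200 / (6·(-25)) = -4/3.

-4/3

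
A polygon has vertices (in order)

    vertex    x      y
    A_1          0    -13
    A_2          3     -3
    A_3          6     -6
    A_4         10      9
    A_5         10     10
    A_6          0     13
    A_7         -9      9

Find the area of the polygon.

263.5

Apply Gauss's area formula: 2A = Σ (x_i·y_{i+1} − x_{i+1}·y_i), indices taken mod 7.
Σ = (39) + (0) + (114) + (10) + (130) + (117) + (117) = 527
Area = |Σ|/2 = 263.5.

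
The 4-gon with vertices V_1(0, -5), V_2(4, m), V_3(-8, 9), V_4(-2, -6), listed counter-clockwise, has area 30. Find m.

-9

The doubled signed area Σ (x_i y_{i+1} − x_{i+1} y_i) is linear in m.
With m=0 it equals 132; the coefficient of m is 8 (from the two edges through V_2).
So 8·m + 132 = 2·30 = 60 ⇒ m = -9.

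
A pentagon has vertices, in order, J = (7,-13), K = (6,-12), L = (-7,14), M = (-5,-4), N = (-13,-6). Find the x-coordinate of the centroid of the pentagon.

-708/281

Apply Gauss's area formula. First the cross-terms c_i = x_i·y_{i+1} − x_{i+1}·y_i:
  -6, 0, 98, -22, 211  ⇒  2A = 281, A = 140.5.
Then Σ (x_i + x_{i+1})·c_i = -2124, so x̄ = -2124 / (6·140.5) = -708/281.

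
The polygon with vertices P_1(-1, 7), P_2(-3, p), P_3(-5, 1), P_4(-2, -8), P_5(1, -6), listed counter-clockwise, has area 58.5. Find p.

The doubled signed area Σ (x_i y_{i+1} − x_{i+1} y_i) is linear in p.
With p=0 it equals 81; the coefficient of p is 4 (from the two edges through P_2).
So 4·p + 81 = 2·58.5 = 117 ⇒ p = 9.

9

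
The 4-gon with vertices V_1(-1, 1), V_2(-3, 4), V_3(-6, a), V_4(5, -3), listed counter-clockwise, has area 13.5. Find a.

Write out the shoelace sum; only the two edges meeting at V_3 involve a:
2·Area = [((-3)·a − (-6)·4) + ((-6)·(-3) − 5·a)] + 1
       = -8·a + 43 = 27
⇒ a = 2.

2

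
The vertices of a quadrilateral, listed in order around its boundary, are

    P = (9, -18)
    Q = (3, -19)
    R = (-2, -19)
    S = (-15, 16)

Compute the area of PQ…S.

201.5

Σ = (-117) + (-95) + (-317) + (126) = -403
Area = |Σ|/2 = 201.5.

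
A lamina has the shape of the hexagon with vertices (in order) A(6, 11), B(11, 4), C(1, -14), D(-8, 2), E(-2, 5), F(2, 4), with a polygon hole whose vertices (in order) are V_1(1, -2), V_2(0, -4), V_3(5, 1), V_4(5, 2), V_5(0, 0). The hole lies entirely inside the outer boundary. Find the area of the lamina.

Outer boundary:
Apply Gauss's area formula: 2A = Σ (x_i·y_{i+1} − x_{i+1}·y_i), indices taken mod 6.
Σ = (-97) + (-158) + (-110) + (-36) + (-18) + (-2) = -421
Area = |Σ|/2 = 210.5.
Hole:
Cross-terms: -4, 20, 5, 0, 0  ⇒  Σ = 21
Area = |Σ|/2 = 10.5.
Net area = 210.5 − 10.5 = 200.

200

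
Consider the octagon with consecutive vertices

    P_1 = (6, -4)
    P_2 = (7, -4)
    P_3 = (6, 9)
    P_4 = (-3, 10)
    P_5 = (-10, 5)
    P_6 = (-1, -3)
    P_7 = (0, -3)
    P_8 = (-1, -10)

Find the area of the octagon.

181

Apply the shoelace (surveyor's) formula: 2A = Σ (x_i·y_{i+1} − x_{i+1}·y_i), indices taken mod 8.
P_1→P_2: (6)(-4) − (7)(-4) = 4
P_2→P_3: (7)(9) − (6)(-4) = 87
P_3→P_4: (6)(10) − (-3)(9) = 87
P_4→P_5: (-3)(5) − (-10)(10) = 85
P_5→P_6: (-10)(-3) − (-1)(5) = 35
P_6→P_7: (-1)(-3) − (0)(-3) = 3
P_7→P_8: (0)(-10) − (-1)(-3) = -3
P_8→P_1: (-1)(-4) − (6)(-10) = 64
Σ = 362
Area = |Σ|/2 = 181.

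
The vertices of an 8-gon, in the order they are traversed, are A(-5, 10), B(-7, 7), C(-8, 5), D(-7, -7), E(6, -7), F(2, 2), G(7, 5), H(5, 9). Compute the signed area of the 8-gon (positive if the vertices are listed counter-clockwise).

196.5

Apply Gauss's area formula: 2A = Σ (x_i·y_{i+1} − x_{i+1}·y_i), indices taken mod 8.
Σ = (35) + (21) + (91) + (91) + (26) + (-4) + (38) + (95) = 393
Signed area = Σ/2 = 196.5 (positive ⇒ counter-clockwise traversal).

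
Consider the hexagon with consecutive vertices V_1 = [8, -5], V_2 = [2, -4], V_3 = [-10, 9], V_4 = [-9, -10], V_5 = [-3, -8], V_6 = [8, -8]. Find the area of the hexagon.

145.5

V_1→V_2: (8)(-4) − (2)(-5) = -22
V_2→V_3: (2)(9) − (-10)(-4) = -22
V_3→V_4: (-10)(-10) − (-9)(9) = 181
V_4→V_5: (-9)(-8) − (-3)(-10) = 42
V_5→V_6: (-3)(-8) − (8)(-8) = 88
V_6→V_1: (8)(-5) − (8)(-8) = 24
Σ = 291
Area = |Σ|/2 = 145.5.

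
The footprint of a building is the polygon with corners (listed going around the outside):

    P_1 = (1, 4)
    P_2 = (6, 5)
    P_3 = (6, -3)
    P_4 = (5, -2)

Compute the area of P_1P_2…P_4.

21

Apply the shoelace (surveyor's) formula: 2A = Σ (x_i·y_{i+1} − x_{i+1}·y_i), indices taken mod 4.
Σ = (-19) + (-48) + (3) + (22) = -42
Area = |Σ|/2 = 21.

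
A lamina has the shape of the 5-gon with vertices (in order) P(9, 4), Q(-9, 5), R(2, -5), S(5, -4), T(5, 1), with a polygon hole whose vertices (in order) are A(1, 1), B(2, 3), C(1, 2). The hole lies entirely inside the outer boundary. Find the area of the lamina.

84

Outer boundary:
Apply the shoelace (surveyor's) formula: 2A = Σ (x_i·y_{i+1} − x_{i+1}·y_i), indices taken mod 5.
Σ = (81) + (35) + (17) + (25) + (11) = 169
Area = |Σ|/2 = 84.5.
Hole:
Σ = (1) + (1) + (-1) = 1
Area = |Σ|/2 = 0.5.
Net area = 84.5 − 0.5 = 84.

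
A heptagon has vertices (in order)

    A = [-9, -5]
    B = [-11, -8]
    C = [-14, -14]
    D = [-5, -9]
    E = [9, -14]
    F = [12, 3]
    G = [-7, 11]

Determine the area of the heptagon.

Apply the shoelace formula: 2A = Σ (x_i·y_{i+1} − x_{i+1}·y_i), indices taken mod 7.
Cross-terms: 17, 42, 56, 151, 195, 153, 134  ⇒  Σ = 748
Area = |Σ|/2 = 374.

374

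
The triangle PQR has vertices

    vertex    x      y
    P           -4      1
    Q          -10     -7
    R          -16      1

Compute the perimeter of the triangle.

32

|PQ| = √((-6)² + (-8)²) = √100 = 10
|QR| = √((-6)² + (8)²) = √100 = 10
|RP| = √((12)² + (0)²) = √144 = 12
Perimeter = 10 + 10 + 12 = 32.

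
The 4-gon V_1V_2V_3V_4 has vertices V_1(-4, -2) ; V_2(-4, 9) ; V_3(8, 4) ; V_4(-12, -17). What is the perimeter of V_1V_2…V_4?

70

|V_1V_2| = √((0)² + (11)²) = √121 = 11
|V_2V_3| = √((12)² + (-5)²) = √169 = 13
|V_3V_4| = √((-20)² + (-21)²) = √841 = 29
|V_4V_1| = √((8)² + (15)²) = √289 = 17
Perimeter = 11 + 13 + 29 + 17 = 70.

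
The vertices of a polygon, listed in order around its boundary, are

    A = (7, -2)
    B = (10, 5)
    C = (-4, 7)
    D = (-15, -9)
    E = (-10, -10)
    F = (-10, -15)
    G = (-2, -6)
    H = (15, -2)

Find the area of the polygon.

Apply Gauss's area formula: 2A = Σ (x_i·y_{i+1} − x_{i+1}·y_i), indices taken mod 8.
A→B: (7)(5) − (10)(-2) = 55
B→C: (10)(7) − (-4)(5) = 90
C→D: (-4)(-9) − (-15)(7) = 141
D→E: (-15)(-10) − (-10)(-9) = 60
E→F: (-10)(-15) − (-10)(-10) = 50
F→G: (-10)(-6) − (-2)(-15) = 30
G→H: (-2)(-2) − (15)(-6) = 94
H→A: (15)(-2) − (7)(-2) = -16
Σ = 504
Area = |Σ|/2 = 252.

252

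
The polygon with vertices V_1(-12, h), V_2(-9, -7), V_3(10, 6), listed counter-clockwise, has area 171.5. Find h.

9

Write out the shoelace sum; only the two edges meeting at V_1 involve h:
2·Area = [(10·h − (-12)·6) + ((-12)·(-7) − (-9)·h)] + 16
       = 19·h + 172 = 343
⇒ h = 9.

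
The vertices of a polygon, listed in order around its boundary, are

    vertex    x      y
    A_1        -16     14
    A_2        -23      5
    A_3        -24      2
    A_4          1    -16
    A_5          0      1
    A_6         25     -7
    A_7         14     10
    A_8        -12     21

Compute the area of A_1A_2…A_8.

Apply Gauss's area formula: 2A = Σ (x_i·y_{i+1} − x_{i+1}·y_i), indices taken mod 8.
Σ = (242) + (74) + (382) + (1) + (-25) + (348) + (414) + (168) = 1604
Area = |Σ|/2 = 802.

802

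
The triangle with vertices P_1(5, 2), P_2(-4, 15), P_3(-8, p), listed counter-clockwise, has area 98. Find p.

The doubled signed area Σ (x_i y_{i+1} − x_{i+1} y_i) is linear in p.
With p=0 it equals 187; the coefficient of p is -9 (from the two edges through P_3).
So -9·p + 187 = 2·98 = 196 ⇒ p = -1.

-1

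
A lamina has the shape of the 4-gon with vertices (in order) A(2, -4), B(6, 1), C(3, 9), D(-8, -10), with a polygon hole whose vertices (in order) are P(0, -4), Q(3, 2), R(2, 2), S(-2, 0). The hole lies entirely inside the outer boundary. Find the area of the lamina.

Outer boundary:
A→B: (2)(1) − (6)(-4) = 26
B→C: (6)(9) − (3)(1) = 51
C→D: (3)(-10) − (-8)(9) = 42
D→A: (-8)(-4) − (2)(-10) = 52
Σ = 171
Area = |Σ|/2 = 85.5.
Hole:
Apply the shoelace (surveyor's) formula: 2A = Σ (x_i·y_{i+1} − x_{i+1}·y_i), indices taken mod 4.
Σ = (12) + (2) + (4) + (8) = 26
Area = |Σ|/2 = 13.
Net area = 85.5 − 13 = 72.5.

72.5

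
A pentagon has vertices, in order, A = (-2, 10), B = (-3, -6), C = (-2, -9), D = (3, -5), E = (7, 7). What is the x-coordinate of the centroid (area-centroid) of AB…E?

Apply the shoelace (surveyor's) formula. First the cross-terms c_i = x_i·y_{i+1} − x_{i+1}·y_i:
  42, 15, 37, 56, 84  ⇒  2A = 234, A = 117.
Then Σ (x_i + x_{i+1})·c_i = 732, so x̄ = 732 / (6·117) = 122/117.

122/117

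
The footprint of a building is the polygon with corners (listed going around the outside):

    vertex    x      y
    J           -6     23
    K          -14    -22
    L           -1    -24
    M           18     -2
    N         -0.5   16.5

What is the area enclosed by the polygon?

J→K: (-6)(-22) − (-14)(23) = 454
K→L: (-14)(-24) − (-1)(-22) = 314
L→M: (-1)(-2) − (18)(-24) = 434
M→N: (18)(16.5) − (-0.5)(-2) = 296
N→J: (-0.5)(23) − (-6)(16.5) = 87.5
Σ = 1585.5
Area = |Σ|/2 = 792.75.

792.75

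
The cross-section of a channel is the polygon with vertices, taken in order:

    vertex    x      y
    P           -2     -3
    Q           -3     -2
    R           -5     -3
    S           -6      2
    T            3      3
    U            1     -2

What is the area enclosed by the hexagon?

37

Apply the shoelace (surveyor's) formula: 2A = Σ (x_i·y_{i+1} − x_{i+1}·y_i), indices taken mod 6.
P→Q: (-2)(-2) − (-3)(-3) = -5
Q→R: (-3)(-3) − (-5)(-2) = -1
R→S: (-5)(2) − (-6)(-3) = -28
S→T: (-6)(3) − (3)(2) = -24
T→U: (3)(-2) − (1)(3) = -9
U→P: (1)(-3) − (-2)(-2) = -7
Σ = -74
Area = |Σ|/2 = 37.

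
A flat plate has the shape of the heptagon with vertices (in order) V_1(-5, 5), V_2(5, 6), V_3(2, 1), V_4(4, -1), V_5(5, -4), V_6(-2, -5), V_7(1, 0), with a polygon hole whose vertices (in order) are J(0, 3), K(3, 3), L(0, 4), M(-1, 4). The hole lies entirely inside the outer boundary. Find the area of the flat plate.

Outer boundary:
Apply Gauss's area formula: 2A = Σ (x_i·y_{i+1} − x_{i+1}·y_i), indices taken mod 7.
V_1→V_2: (-5)(6) − (5)(5) = -55
V_2→V_3: (5)(1) − (2)(6) = -7
V_3→V_4: (2)(-1) − (4)(1) = -6
V_4→V_5: (4)(-4) − (5)(-1) = -11
V_5→V_6: (5)(-5) − (-2)(-4) = -33
V_6→V_7: (-2)(0) − (1)(-5) = 5
V_7→V_1: (1)(5) − (-5)(0) = 5
Σ = -102
Area = |Σ|/2 = 51.
Hole:
Σ = (-9) + (12) + (4) + (-3) = 4
Area = |Σ|/2 = 2.
Net area = 51 − 2 = 49.

49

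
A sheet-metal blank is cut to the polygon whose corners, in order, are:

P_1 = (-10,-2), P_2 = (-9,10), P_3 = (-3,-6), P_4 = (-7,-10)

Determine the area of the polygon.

P_1→P_2: (-10)(10) − (-9)(-2) = -118
P_2→P_3: (-9)(-6) − (-3)(10) = 84
P_3→P_4: (-3)(-10) − (-7)(-6) = -12
P_4→P_1: (-7)(-2) − (-10)(-10) = -86
Σ = -132
Area = |Σ|/2 = 66.

66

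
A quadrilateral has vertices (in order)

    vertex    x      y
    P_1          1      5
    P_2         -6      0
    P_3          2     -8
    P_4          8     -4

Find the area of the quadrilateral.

89

Cross-terms: 30, 48, 56, 44  ⇒  Σ = 178
Area = |Σ|/2 = 89.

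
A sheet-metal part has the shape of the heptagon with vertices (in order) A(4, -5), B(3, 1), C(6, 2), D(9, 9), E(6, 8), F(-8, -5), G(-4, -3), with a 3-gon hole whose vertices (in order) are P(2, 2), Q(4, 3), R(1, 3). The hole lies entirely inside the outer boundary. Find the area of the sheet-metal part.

70

Outer boundary:
Σ = (19) + (0) + (36) + (18) + (34) + (4) + (32) = 143
Area = |Σ|/2 = 71.5.
Hole:
Apply the surveyor's formula: 2A = Σ (x_i·y_{i+1} − x_{i+1}·y_i), indices taken mod 3.
Σ = (-2) + (9) + (-4) = 3
Area = |Σ|/2 = 1.5.
Net area = 71.5 − 1.5 = 70.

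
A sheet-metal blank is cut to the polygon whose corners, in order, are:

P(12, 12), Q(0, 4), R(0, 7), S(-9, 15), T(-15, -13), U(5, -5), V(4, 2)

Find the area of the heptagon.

Apply the shoelace formula: 2A = Σ (x_i·y_{i+1} − x_{i+1}·y_i), indices taken mod 7.
Σ = (48) + (0) + (63) + (342) + (140) + (30) + (24) = 647
Area = |Σ|/2 = 323.5.

323.5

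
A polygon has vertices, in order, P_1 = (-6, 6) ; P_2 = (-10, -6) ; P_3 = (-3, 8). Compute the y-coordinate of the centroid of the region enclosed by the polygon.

8/3

Apply Gauss's area formula. First the cross-terms c_i = x_i·y_{i+1} − x_{i+1}·y_i:
  96, -98, 30  ⇒  2A = 28, A = 14.
Then Σ (y_i + y_{i+1})·c_i = 224, so ȳ = 224 / (6·14) = 8/3.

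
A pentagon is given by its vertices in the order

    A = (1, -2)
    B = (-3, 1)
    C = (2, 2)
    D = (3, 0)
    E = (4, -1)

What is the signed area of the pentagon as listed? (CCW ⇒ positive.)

Σ = (-5) + (-8) + (-6) + (-3) + (-7) = -29
Signed area = Σ/2 = -14.5 (negative ⇒ clockwise traversal).

-14.5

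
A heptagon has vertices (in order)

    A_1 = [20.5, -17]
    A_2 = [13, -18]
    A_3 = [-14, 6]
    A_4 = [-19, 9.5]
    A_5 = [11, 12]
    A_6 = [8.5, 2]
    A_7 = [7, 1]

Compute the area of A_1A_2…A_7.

449.25

Σ = (-148) + (-174) + (-19) + (-332.5) + (-80) + (-5.5) + (-139.5) = -898.5
Area = |Σ|/2 = 449.25.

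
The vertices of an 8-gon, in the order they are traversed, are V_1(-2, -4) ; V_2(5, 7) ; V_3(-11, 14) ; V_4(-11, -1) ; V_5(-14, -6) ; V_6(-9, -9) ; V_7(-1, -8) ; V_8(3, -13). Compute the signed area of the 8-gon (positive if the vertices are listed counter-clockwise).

Σ = (6) + (147) + (165) + (52) + (72) + (63) + (37) + (-38) = 504
Signed area = Σ/2 = 252 (positive ⇒ counter-clockwise traversal).

252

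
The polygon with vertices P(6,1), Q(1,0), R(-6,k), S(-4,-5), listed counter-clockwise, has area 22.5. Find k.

-2

Write out the shoelace sum; only the two edges meeting at R involve k:
2·Area = [(1·k − (-6)·0) + ((-6)·(-5) − (-4)·k)] + 25
       = 5·k + 55 = 45
⇒ k = -2.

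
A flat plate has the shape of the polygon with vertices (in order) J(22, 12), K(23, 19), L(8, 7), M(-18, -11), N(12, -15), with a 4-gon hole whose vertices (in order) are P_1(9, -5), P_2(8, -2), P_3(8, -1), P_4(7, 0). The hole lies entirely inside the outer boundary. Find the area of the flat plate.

531.5

Outer boundary:
Cross-terms: 142, 9, 38, 402, 474  ⇒  Σ = 1065
Area = |Σ|/2 = 532.5.
Hole:
Apply the shoelace formula: 2A = Σ (x_i·y_{i+1} − x_{i+1}·y_i), indices taken mod 4.
P_1→P_2: (9)(-2) − (8)(-5) = 22
P_2→P_3: (8)(-1) − (8)(-2) = 8
P_3→P_4: (8)(0) − (7)(-1) = 7
P_4→P_1: (7)(-5) − (9)(0) = -35
Σ = 2
Area = |Σ|/2 = 1.
Net area = 532.5 − 1 = 531.5.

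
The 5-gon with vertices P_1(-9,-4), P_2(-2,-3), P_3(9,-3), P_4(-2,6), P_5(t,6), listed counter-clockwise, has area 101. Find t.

-6

Write out the shoelace sum; only the two edges meeting at P_5 involve t:
2·Area = [((-2)·6 − t·6) + (t·(-4) − (-9)·6)] + 100
       = -10·t + 142 = 202
⇒ t = -6.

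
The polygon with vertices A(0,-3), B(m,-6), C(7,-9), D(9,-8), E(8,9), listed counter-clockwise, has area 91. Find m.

1

Write out the shoelace sum; only the two edges meeting at B involve m:
2·Area = [(0·(-6) − m·(-3)) + (m·(-9) − 7·(-6))] + 146
       = -6·m + 188 = 182
⇒ m = 1.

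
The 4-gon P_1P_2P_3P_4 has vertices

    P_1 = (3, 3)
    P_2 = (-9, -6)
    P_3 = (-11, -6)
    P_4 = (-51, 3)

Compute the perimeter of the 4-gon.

|P_1P_2| = √((-12)² + (-9)²) = √225 = 15
|P_2P_3| = √((-2)² + (0)²) = √4 = 2
|P_3P_4| = √((-40)² + (9)²) = √1681 = 41
|P_4P_1| = √((54)² + (0)²) = √2916 = 54
Perimeter = 15 + 2 + 41 + 54 = 112.

112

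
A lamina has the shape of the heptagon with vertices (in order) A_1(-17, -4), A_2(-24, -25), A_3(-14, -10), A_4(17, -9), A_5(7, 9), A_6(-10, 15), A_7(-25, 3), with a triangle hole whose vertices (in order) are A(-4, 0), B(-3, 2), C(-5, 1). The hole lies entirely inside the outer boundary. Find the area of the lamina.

Outer boundary:
A_1→A_2: (-17)(-25) − (-24)(-4) = 329
A_2→A_3: (-24)(-10) − (-14)(-25) = -110
A_3→A_4: (-14)(-9) − (17)(-10) = 296
A_4→A_5: (17)(9) − (7)(-9) = 216
A_5→A_6: (7)(15) − (-10)(9) = 195
A_6→A_7: (-10)(3) − (-25)(15) = 345
A_7→A_1: (-25)(-4) − (-17)(3) = 151
Σ = 1422
Area = |Σ|/2 = 711.
Hole:
Apply the shoelace (surveyor's) formula: 2A = Σ (x_i·y_{i+1} − x_{i+1}·y_i), indices taken mod 3.
Σ = (-8) + (7) + (4) = 3
Area = |Σ|/2 = 1.5.
Net area = 711 − 1.5 = 709.5.

709.5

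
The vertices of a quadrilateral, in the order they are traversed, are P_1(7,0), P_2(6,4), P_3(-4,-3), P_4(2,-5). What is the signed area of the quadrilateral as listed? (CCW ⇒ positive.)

Apply the shoelace (surveyor's) formula: 2A = Σ (x_i·y_{i+1} − x_{i+1}·y_i), indices taken mod 4.
Cross-terms: 28, -2, 26, 35  ⇒  Σ = 87
Signed area = Σ/2 = 43.5 (positive ⇒ counter-clockwise traversal).

43.5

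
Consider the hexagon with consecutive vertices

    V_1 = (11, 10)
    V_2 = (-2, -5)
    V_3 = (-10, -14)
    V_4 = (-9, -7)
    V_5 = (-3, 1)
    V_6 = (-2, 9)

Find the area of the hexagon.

143.5

Apply the shoelace formula: 2A = Σ (x_i·y_{i+1} − x_{i+1}·y_i), indices taken mod 6.
Σ = (-35) + (-22) + (-56) + (-30) + (-25) + (-119) = -287
Area = |Σ|/2 = 143.5.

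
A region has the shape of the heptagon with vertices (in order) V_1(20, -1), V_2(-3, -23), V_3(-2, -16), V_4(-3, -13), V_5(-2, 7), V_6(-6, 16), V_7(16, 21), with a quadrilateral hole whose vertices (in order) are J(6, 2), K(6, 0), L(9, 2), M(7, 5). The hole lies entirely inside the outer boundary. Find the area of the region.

Outer boundary:
Apply Gauss's area formula: 2A = Σ (x_i·y_{i+1} − x_{i+1}·y_i), indices taken mod 7.
Σ = (-463) + (2) + (-22) + (-47) + (10) + (-382) + (-436) = -1338
Area = |Σ|/2 = 669.
Hole:
J→K: (6)(0) − (6)(2) = -12
K→L: (6)(2) − (9)(0) = 12
L→M: (9)(5) − (7)(2) = 31
M→J: (7)(2) − (6)(5) = -16
Σ = 15
Area = |Σ|/2 = 7.5.
Net area = 669 − 7.5 = 661.5.

661.5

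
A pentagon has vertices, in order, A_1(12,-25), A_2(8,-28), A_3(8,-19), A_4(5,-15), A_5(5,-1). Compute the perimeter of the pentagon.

|A_1A_2| = √((-4)² + (-3)²) = √25 = 5
|A_2A_3| = √((0)² + (9)²) = √81 = 9
|A_3A_4| = √((-3)² + (4)²) = √25 = 5
|A_4A_5| = √((0)² + (14)²) = √196 = 14
|A_5A_1| = √((7)² + (-24)²) = √625 = 25
Perimeter = 5 + 9 + 5 + 14 + 25 = 58.

58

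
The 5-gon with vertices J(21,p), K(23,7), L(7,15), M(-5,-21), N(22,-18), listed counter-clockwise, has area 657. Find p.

-13

Write out the shoelace sum; only the two edges meeting at J involve p:
2·Area = [(22·p − 21·(-18)) + (21·7 − 23·p)] + 776
       = -1·p + 1301 = 1314
⇒ p = -13.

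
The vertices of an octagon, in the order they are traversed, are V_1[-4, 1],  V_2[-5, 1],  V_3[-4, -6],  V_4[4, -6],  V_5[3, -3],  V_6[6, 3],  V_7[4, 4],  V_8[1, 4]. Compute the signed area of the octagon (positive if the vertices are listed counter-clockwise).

78.5

Apply the shoelace (surveyor's) formula: 2A = Σ (x_i·y_{i+1} − x_{i+1}·y_i), indices taken mod 8.
V_1→V_2: (-4)(1) − (-5)(1) = 1
V_2→V_3: (-5)(-6) − (-4)(1) = 34
V_3→V_4: (-4)(-6) − (4)(-6) = 48
V_4→V_5: (4)(-3) − (3)(-6) = 6
V_5→V_6: (3)(3) − (6)(-3) = 27
V_6→V_7: (6)(4) − (4)(3) = 12
V_7→V_8: (4)(4) − (1)(4) = 12
V_8→V_1: (1)(1) − (-4)(4) = 17
Σ = 157
Signed area = Σ/2 = 78.5 (positive ⇒ counter-clockwise traversal).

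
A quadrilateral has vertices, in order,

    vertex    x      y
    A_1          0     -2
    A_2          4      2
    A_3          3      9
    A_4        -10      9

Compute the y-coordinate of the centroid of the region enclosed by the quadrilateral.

368/75

Apply the shoelace (surveyor's) formula. First the cross-terms c_i = x_i·y_{i+1} − x_{i+1}·y_i:
  8, 30, 117, 20  ⇒  2A = 175, A = 87.5.
Then Σ (y_i + y_{i+1})·c_i = 2576, so ȳ = 2576 / (6·87.5) = 368/75.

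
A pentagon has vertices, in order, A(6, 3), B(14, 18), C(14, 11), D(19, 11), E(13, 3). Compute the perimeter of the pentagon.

|AB| = √((8)² + (15)²) = √289 = 17
|BC| = √((0)² + (-7)²) = √49 = 7
|CD| = √((5)² + (0)²) = √25 = 5
|DE| = √((-6)² + (-8)²) = √100 = 10
|EA| = √((-7)² + (0)²) = √49 = 7
Perimeter = 17 + 7 + 5 + 10 + 7 = 46.

46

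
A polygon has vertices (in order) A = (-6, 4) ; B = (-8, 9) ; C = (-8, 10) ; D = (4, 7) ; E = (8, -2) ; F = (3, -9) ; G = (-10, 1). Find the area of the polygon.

188.5

A→B: (-6)(9) − (-8)(4) = -22
B→C: (-8)(10) − (-8)(9) = -8
C→D: (-8)(7) − (4)(10) = -96
D→E: (4)(-2) − (8)(7) = -64
E→F: (8)(-9) − (3)(-2) = -66
F→G: (3)(1) − (-10)(-9) = -87
G→A: (-10)(4) − (-6)(1) = -34
Σ = -377
Area = |Σ|/2 = 188.5.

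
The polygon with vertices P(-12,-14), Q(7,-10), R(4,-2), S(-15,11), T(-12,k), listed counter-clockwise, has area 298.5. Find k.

-13

The doubled signed area Σ (x_i y_{i+1} − x_{i+1} y_i) is linear in k.
With k=0 it equals 558; the coefficient of k is -3 (from the two edges through T).
So -3·k + 558 = 2·298.5 = 597 ⇒ k = -13.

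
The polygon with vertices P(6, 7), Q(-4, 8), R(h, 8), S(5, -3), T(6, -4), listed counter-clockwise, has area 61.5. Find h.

Write out the shoelace sum; only the two edges meeting at R involve h:
2·Area = [((-4)·8 − h·8) + (h·(-3) − 5·8)] + 140
       = -11·h + 68 = 123
⇒ h = -5.

-5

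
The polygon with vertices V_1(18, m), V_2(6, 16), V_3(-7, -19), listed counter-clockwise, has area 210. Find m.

Write out the shoelace sum; only the two edges meeting at V_1 involve m:
2·Area = [((-7)·m − 18·(-19)) + (18·16 − 6·m)] + -2
       = -13·m + 628 = 420
⇒ m = 16.

16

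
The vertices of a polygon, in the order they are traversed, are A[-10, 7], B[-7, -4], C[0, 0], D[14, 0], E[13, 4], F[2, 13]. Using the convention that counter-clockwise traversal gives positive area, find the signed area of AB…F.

Σ = (89) + (0) + (0) + (56) + (161) + (144) = 450
Signed area = Σ/2 = 225 (positive ⇒ counter-clockwise traversal).

225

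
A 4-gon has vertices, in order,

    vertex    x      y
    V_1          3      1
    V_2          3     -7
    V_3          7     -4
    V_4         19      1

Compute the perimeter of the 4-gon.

42

|V_1V_2| = √((0)² + (-8)²) = √64 = 8
|V_2V_3| = √((4)² + (3)²) = √25 = 5
|V_3V_4| = √((12)² + (5)²) = √169 = 13
|V_4V_1| = √((-16)² + (0)²) = √256 = 16
Perimeter = 8 + 5 + 13 + 16 = 42.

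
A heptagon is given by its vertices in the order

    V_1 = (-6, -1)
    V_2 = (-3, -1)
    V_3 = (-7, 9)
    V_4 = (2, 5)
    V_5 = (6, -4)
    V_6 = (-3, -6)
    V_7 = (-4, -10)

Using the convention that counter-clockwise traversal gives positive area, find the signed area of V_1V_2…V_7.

Σ = (3) + (-34) + (-53) + (-38) + (-48) + (6) + (-56) = -220
Signed area = Σ/2 = -110 (negative ⇒ clockwise traversal).

-110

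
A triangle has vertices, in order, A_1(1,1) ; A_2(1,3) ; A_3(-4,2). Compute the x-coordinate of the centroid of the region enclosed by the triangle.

Apply the surveyor's formula. First the cross-terms c_i = x_i·y_{i+1} − x_{i+1}·y_i:
  2, 14, -6  ⇒  2A = 10, A = 5.
Then Σ (x_i + x_{i+1})·c_i = -20, so x̄ = -20 / (6·5) = -2/3.

-2/3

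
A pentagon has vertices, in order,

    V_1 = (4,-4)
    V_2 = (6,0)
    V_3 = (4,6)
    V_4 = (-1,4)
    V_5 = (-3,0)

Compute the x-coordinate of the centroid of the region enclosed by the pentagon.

Apply the surveyor's formula. First the cross-terms c_i = x_i·y_{i+1} − x_{i+1}·y_i:
  24, 36, 22, 12, 12  ⇒  2A = 106, A = 53.
Then Σ (x_i + x_{i+1})·c_i = 630, so x̄ = 630 / (6·53) = 105/53.

105/53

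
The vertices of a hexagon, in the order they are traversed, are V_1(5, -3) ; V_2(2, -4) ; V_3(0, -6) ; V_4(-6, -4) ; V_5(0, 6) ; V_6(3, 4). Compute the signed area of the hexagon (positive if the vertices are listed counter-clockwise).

-72.5

Σ = (-14) + (-12) + (-36) + (-36) + (-18) + (-29) = -145
Signed area = Σ/2 = -72.5 (negative ⇒ clockwise traversal).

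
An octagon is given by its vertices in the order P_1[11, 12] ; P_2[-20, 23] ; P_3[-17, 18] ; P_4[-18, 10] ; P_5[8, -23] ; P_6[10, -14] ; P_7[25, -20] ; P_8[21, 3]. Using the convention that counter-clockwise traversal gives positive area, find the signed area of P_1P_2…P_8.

997

Apply Gauss's area formula: 2A = Σ (x_i·y_{i+1} − x_{i+1}·y_i), indices taken mod 8.
Σ = (493) + (31) + (154) + (334) + (118) + (150) + (495) + (219) = 1994
Signed area = Σ/2 = 997 (positive ⇒ counter-clockwise traversal).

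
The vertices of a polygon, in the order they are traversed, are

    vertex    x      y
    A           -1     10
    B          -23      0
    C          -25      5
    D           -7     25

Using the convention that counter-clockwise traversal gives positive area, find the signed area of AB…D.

-260

Apply the shoelace formula: 2A = Σ (x_i·y_{i+1} − x_{i+1}·y_i), indices taken mod 4.
Cross-terms: 230, -115, -590, -45  ⇒  Σ = -520
Signed area = Σ/2 = -260 (negative ⇒ clockwise traversal).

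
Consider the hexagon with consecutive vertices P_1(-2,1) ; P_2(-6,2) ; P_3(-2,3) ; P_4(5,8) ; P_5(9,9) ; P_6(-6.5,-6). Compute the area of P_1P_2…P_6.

42

Apply the shoelace formula: 2A = Σ (x_i·y_{i+1} − x_{i+1}·y_i), indices taken mod 6.
P_1→P_2: (-2)(2) − (-6)(1) = 2
P_2→P_3: (-6)(3) − (-2)(2) = -14
P_3→P_4: (-2)(8) − (5)(3) = -31
P_4→P_5: (5)(9) − (9)(8) = -27
P_5→P_6: (9)(-6) − (-6.5)(9) = 4.5
P_6→P_1: (-6.5)(1) − (-2)(-6) = -18.5
Σ = -84
Area = |Σ|/2 = 42.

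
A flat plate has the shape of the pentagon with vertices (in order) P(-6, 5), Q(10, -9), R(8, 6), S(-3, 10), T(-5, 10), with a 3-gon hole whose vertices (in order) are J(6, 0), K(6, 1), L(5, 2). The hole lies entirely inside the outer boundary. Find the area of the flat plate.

144

Outer boundary:
Σ = (4) + (132) + (98) + (20) + (35) = 289
Area = |Σ|/2 = 144.5.
Hole:
Apply the shoelace (surveyor's) formula: 2A = Σ (x_i·y_{i+1} − x_{i+1}·y_i), indices taken mod 3.
Σ = (6) + (7) + (-12) = 1
Area = |Σ|/2 = 0.5.
Net area = 144.5 − 0.5 = 144.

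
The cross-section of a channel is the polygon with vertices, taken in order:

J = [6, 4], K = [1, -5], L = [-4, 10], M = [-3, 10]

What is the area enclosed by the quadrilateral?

Σ = (-34) + (-10) + (-10) + (-72) = -126
Area = |Σ|/2 = 63.

63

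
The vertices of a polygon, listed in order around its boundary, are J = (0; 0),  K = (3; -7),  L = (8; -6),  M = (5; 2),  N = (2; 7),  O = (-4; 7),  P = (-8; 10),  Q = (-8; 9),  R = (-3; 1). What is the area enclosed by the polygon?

100

J→K: (0)(-7) − (3)(0) = 0
K→L: (3)(-6) − (8)(-7) = 38
L→M: (8)(2) − (5)(-6) = 46
M→N: (5)(7) − (2)(2) = 31
N→O: (2)(7) − (-4)(7) = 42
O→P: (-4)(10) − (-8)(7) = 16
P→Q: (-8)(9) − (-8)(10) = 8
Q→R: (-8)(1) − (-3)(9) = 19
R→J: (-3)(0) − (0)(1) = 0
Σ = 200
Area = |Σ|/2 = 100.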